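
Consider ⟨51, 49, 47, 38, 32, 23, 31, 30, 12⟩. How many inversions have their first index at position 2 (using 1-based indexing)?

7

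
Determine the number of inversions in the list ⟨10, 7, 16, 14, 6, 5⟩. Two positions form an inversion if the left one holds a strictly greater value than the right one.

11 out-of-order pairs

Sweep left to right; for each value list the smaller values that follow it:
10 → 7, 6, 5 → 3
7 → 6, 5 → 2
16 → 14, 6, 5 → 3
14 → 6, 5 → 2
6 → 5 → 1
5 → none → 0
Sum: 3 + 2 + 3 + 2 + 1 + 0 = 11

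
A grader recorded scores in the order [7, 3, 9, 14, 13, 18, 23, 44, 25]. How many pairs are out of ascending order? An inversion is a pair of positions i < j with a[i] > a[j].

3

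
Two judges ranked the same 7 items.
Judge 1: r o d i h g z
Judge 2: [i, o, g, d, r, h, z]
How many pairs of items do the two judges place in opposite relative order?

Assign each item its position (1..7) in the first ordering, then rewrite the second ordering as that position sequence:
positions: r→1, o→2, d→3, i→4, h→5, g→6, z→7
second ordering as positions: [4, 2, 6, 3, 1, 5, 7]
Discordant pairs = inversions in this position sequence.
4: 2, 3, 1 → 3
2: 1 → 1
6: 3, 1, 5 → 3
3: 1 → 1
1: 0
5: 0
7: 0
Total: 3 + 1 + 3 + 1 + 0 + 0 + 0 = 8

There are 8 discordant pairs.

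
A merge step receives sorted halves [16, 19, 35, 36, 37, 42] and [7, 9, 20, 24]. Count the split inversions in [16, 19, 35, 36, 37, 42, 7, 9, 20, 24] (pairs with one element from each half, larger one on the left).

There are 20 cross-inversions.

Count, for every r in R, how many entries of L exceed r:
r = 7: 16, 19, 35, 36, 37, 42 → 6
r = 9: 16, 19, 35, 36, 37, 42 → 6
r = 20: 35, 36, 37, 42 → 4
r = 24: 35, 36, 37, 42 → 4
Cross-inversions: 6 + 6 + 4 + 4 = 20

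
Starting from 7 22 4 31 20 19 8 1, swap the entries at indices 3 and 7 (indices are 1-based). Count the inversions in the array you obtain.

Positions 3 and 7 hold 4 and 8; after swapping, the array is [7, 22, 8, 31, 20, 19, 4, 1].
Sweep left to right; for each value list the smaller values that follow it:
7 → 4, 1 → 2
22 → 8, 20, 19, 4, 1 → 5
8 → 4, 1 → 2
31 → 20, 19, 4, 1 → 4
20 → 19, 4, 1 → 3
19 → 4, 1 → 2
4 → 1 → 1
1 → none → 0
Sum: 2 + 5 + 2 + 4 + 3 + 2 + 1 + 0 = 19

Inversions: 19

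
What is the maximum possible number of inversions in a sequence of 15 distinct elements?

Inversions: 105

The maximum occurs when the array is in strictly decreasing order: every one of the C(15, 2) pairs is inverted.
C(15, 2) = 15·14/2 = 105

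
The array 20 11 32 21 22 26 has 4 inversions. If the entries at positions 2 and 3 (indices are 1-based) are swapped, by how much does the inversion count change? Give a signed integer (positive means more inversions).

+1

Positions 2 and 3 hold 11 and 32; after swapping, the array is [20, 32, 11, 21, 22, 26].
Count, for each position, how many later elements it exceeds:
20 → 11 → 1
32 → 11, 21, 22, 26 → 4
11 → none → 0
21 → none → 0
22 → none → 0
26 → none → 0
Sum: 1 + 4 + 0 + 0 + 0 + 0 = 5
Change: 5 − 4 = +1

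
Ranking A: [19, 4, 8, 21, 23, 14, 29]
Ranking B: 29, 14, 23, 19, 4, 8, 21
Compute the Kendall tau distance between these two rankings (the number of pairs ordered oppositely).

Assign each item its position (1..7) in the first ordering, then rewrite the second ordering as that position sequence:
positions: 19→1, 4→2, 8→3, 21→4, 23→5, 14→6, 29→7
second ordering as positions: [7, 6, 5, 1, 2, 3, 4]
Discordant pairs = inversions in this position sequence.
7: 6, 5, 1, 2, 3, 4 → 6
6: 5, 1, 2, 3, 4 → 5
5: 1, 2, 3, 4 → 4
1: 0
2: 0
3: 0
4: 0
Total: 6 + 5 + 4 + 0 + 0 + 0 + 0 = 15

There are 15 discordant pairs.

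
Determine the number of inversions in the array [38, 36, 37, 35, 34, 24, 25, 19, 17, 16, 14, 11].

64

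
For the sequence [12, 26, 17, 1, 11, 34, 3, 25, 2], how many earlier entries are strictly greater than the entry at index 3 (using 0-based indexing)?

The element at index 3 is 1.
Elements before it: 12, 26, 17
Those larger than 1: 12, 26, 17

3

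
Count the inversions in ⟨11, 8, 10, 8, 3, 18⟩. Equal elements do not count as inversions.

Out-of-order pairs: 8

Inversion pairs (indices are 1-based):
(1,2): 11 > 8
(1,3): 11 > 10
(1,4): 11 > 8
(1,5): 11 > 3
(2,5): 8 > 3
(3,4): 10 > 8
(3,5): 10 > 3
(4,5): 8 > 3
That's 8 pairs.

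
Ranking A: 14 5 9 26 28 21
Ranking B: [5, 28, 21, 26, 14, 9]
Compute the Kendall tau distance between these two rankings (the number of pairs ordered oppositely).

9 discordant pairs

Assign each item its position (1..6) in the first ordering, then rewrite the second ordering as that position sequence:
positions: 14→1, 5→2, 9→3, 26→4, 28→5, 21→6
second ordering as positions: [2, 5, 6, 4, 1, 3]
Discordant pairs = inversions in this position sequence.
2: 1 → 1
5: 4, 1, 3 → 3
6: 4, 1, 3 → 3
4: 1, 3 → 2
1: 0
3: 0
Total: 1 + 3 + 3 + 2 + 0 + 0 = 9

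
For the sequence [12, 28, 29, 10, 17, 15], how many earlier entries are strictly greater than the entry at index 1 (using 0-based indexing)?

0 such elements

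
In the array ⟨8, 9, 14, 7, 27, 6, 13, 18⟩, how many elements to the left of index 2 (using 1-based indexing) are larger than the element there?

The element at index 2 is 9.
Elements before it: 8
None of them are larger than 9.

0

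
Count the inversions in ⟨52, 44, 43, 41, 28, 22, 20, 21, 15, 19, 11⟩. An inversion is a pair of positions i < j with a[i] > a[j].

Sweep left to right; for each value list the smaller values that follow it:
52 → 44, 43, 41, 28, 22, 20, 21, 15, 19, 11 → 10
44 → 43, 41, 28, 22, 20, 21, 15, 19, 11 → 9
43 → 41, 28, 22, 20, 21, 15, 19, 11 → 8
41 → 28, 22, 20, 21, 15, 19, 11 → 7
28 → 22, 20, 21, 15, 19, 11 → 6
22 → 20, 21, 15, 19, 11 → 5
20 → 15, 19, 11 → 3
21 → 15, 19, 11 → 3
15 → 11 → 1
19 → 11 → 1
11 → none → 0
Sum: 10 + 9 + 8 + 7 + 6 + 5 + 3 + 3 + 1 + 1 + 0 = 53

53 inversions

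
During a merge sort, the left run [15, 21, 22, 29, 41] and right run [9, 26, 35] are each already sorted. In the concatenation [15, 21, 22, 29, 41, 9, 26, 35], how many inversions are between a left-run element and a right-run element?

8 split inversions

For each element r of the right run, count left-run elements greater than r:
r = 9: 15, 21, 22, 29, 41 → 5
r = 26: 29, 41 → 2
r = 35: 41 → 1
Cross-inversions: 5 + 2 + 1 = 8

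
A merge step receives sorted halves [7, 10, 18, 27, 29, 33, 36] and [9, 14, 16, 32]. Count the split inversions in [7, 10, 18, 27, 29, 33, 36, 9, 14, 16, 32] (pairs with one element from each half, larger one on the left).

There are 18 split inversions.

For each element r of the right run, count left-run elements greater than r:
r = 9: 10, 18, 27, 29, 33, 36 → 6
r = 14: 18, 27, 29, 33, 36 → 5
r = 16: 18, 27, 29, 33, 36 → 5
r = 32: 33, 36 → 2
Cross-inversions: 6 + 5 + 5 + 2 = 18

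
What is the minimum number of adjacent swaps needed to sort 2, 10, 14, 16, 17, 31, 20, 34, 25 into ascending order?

Each adjacent swap fixes exactly one inversion, so the minimum swap count equals the number of inversions.
Count inversions — for each element, later elements that are smaller:
2: none → 0
10: none → 0
14: none → 0
16: none → 0
17: none → 0
31: 20, 25 → 2
20: none → 0
34: 25 → 1
25: none → 0
Total inversions: 0 + 0 + 0 + 0 + 0 + 2 + 0 + 1 + 0 = 3

3 swaps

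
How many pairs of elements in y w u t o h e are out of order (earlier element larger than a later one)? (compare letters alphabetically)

21 out-of-order pairs

For each element, count later entries that are smaller:
y → w, u, t, o, h, e → 6
w → u, t, o, h, e → 5
u → t, o, h, e → 4
t → o, h, e → 3
o → h, e → 2
h → e → 1
e → none → 0
Sum: 6 + 5 + 4 + 3 + 2 + 1 + 0 = 21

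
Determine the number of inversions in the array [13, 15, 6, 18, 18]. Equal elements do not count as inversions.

For each element, count later entries that are smaller:
13 → 6 → 1
15 → 6 → 1
6 → none → 0
18 → none → 0
18 → none → 0
Sum: 1 + 1 + 0 + 0 + 0 = 2

2 inversions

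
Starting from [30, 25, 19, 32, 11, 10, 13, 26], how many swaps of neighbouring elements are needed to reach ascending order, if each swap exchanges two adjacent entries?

18

Each adjacent swap fixes exactly one inversion, so the minimum swap count equals the number of inversions.
Count inversions — for each element, later elements that are smaller:
30: 25, 19, 11, 10, 13, 26 → 6
25: 19, 11, 10, 13 → 4
19: 11, 10, 13 → 3
32: 11, 10, 13, 26 → 4
11: 10 → 1
10: none → 0
13: none → 0
26: none → 0
Total inversions: 6 + 4 + 3 + 4 + 1 + 0 + 0 + 0 = 18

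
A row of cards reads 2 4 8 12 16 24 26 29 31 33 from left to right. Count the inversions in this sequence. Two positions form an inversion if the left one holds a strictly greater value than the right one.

Element-by-element contributions:
2 → none → 0
4 → none → 0
8 → none → 0
12 → none → 0
16 → none → 0
24 → none → 0
26 → none → 0
29 → none → 0
31 → none → 0
33 → none → 0
Sum: 0 + 0 + 0 + 0 + 0 + 0 + 0 + 0 + 0 + 0 = 0

0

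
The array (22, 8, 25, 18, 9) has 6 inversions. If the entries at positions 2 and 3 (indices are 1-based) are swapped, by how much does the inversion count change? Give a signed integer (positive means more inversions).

+1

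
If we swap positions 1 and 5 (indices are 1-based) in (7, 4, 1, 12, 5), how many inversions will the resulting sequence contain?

Positions 1 and 5 hold 7 and 5; after swapping, the array is [5, 4, 1, 12, 7].
Sweep left to right; for each value list the smaller values that follow it:
5 → 4, 1 → 2
4 → 1 → 1
1 → none → 0
12 → 7 → 1
7 → none → 0
Sum: 2 + 1 + 0 + 1 + 0 = 4

Inversions: 4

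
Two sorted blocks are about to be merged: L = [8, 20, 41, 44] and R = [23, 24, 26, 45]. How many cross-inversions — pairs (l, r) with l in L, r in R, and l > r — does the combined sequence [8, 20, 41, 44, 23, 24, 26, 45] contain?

For each element r of the right run, count left-run elements greater than r:
r = 23: 41, 44 → 2
r = 24: 41, 44 → 2
r = 26: 41, 44 → 2
r = 45: none → 0
Cross-inversions: 2 + 2 + 2 + 0 = 6

6 split inversions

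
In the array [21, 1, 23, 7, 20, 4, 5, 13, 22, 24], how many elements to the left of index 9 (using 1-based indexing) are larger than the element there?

1

The element at index 9 is 22.
Elements before it: 21, 1, 23, 7, 20, 4, 5, 13
Those larger than 22: 23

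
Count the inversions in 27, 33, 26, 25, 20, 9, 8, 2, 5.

34 out-of-order pairs

Element-by-element contributions:
27 → 26, 25, 20, 9, 8, 2, 5 → 7
33 → 26, 25, 20, 9, 8, 2, 5 → 7
26 → 25, 20, 9, 8, 2, 5 → 6
25 → 20, 9, 8, 2, 5 → 5
20 → 9, 8, 2, 5 → 4
9 → 8, 2, 5 → 3
8 → 2, 5 → 2
2 → none → 0
5 → none → 0
Sum: 7 + 7 + 6 + 5 + 4 + 3 + 2 + 0 + 0 = 34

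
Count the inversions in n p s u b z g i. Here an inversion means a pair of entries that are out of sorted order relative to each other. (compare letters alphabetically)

There are 14 inversions.

For each element, count later entries that are smaller:
n: 3
p: 3
s: 3
u: 3
b: 0
z: 2
g: 0
i: 0
Sum: 3 + 3 + 3 + 3 + 0 + 2 + 0 + 0 = 14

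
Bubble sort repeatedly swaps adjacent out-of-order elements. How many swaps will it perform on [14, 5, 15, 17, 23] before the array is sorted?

Adjacent swaps: 1

The minimum number of adjacent swaps to sort an array equals its inversion count, since every such swap removes exactly one inversion.
Count inversions — for each element, later elements that are smaller:
14: 5 → 1
5: none → 0
15: none → 0
17: none → 0
23: none → 0
Total inversions: 1 + 0 + 0 + 0 + 0 = 1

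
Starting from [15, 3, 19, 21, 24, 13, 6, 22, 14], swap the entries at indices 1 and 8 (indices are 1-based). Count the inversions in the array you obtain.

Positions 1 and 8 hold 15 and 22; after swapping, the array is [22, 3, 19, 21, 24, 13, 6, 15, 14].
Count, for each position, how many later elements it exceeds:
22: 7
3: 0
19: 4
21: 4
24: 4
13: 1
6: 0
15: 1
14: 0
Sum: 7 + 0 + 4 + 4 + 4 + 1 + 0 + 1 + 0 = 21

21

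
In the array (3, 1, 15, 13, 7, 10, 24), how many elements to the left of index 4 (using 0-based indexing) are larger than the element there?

2

The element at index 4 is 7.
Elements before it: 3, 1, 15, 13
Those larger than 7: 15, 13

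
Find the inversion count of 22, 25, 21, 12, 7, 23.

There are 10 out-of-order pairs.

Out-of-order index pairs (0-indexed):
(0,2): 22 > 21
(0,3): 22 > 12
(0,4): 22 > 7
(1,2): 25 > 21
(1,3): 25 > 12
(1,4): 25 > 7
(1,5): 25 > 23
(2,3): 21 > 12
(2,4): 21 > 7
(3,4): 12 > 7
That's 10 pairs.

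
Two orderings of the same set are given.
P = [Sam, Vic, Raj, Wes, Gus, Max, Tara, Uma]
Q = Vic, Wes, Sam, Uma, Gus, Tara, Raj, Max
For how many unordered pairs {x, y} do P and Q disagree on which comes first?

Assign each item its position (1..8) in the first ordering, then rewrite the second ordering as that position sequence:
positions: Sam→1, Vic→2, Raj→3, Wes→4, Gus→5, Max→6, Tara→7, Uma→8
second ordering as positions: [2, 4, 1, 8, 5, 7, 3, 6]
Discordant pairs = inversions in this position sequence.
2: 1 → 1
4: 1, 3 → 2
1: 0
8: 5, 7, 3, 6 → 4
5: 3 → 1
7: 3, 6 → 2
3: 0
6: 0
Total: 1 + 2 + 0 + 4 + 1 + 2 + 0 + 0 = 10

10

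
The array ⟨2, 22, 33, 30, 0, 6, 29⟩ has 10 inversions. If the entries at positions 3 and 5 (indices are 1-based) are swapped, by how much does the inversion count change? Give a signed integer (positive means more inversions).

-3

Positions 3 and 5 hold 33 and 0; after swapping, the array is [2, 22, 0, 30, 33, 6, 29].
Count, for each position, how many later elements it exceeds:
2: 1
22: 2
0: 0
30: 2
33: 2
6: 0
29: 0
Sum: 1 + 2 + 0 + 2 + 2 + 0 + 0 = 7
Change: 7 − 10 = -3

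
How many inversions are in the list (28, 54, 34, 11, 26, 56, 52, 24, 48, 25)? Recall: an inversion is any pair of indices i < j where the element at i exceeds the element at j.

Out-of-order pairs: 25

For each element, count later entries that are smaller:
28 → 11, 26, 24, 25 → 4
54 → 34, 11, 26, 52, 24, 48, 25 → 7
34 → 11, 26, 24, 25 → 4
11 → none → 0
26 → 24, 25 → 2
56 → 52, 24, 48, 25 → 4
52 → 24, 48, 25 → 3
24 → none → 0
48 → 25 → 1
25 → none → 0
Sum: 4 + 7 + 4 + 0 + 2 + 4 + 3 + 0 + 1 + 0 = 25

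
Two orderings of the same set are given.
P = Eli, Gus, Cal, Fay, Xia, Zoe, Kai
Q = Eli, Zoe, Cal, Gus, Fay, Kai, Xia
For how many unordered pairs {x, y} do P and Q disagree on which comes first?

6

Assign each item its position (1..7) in the first ordering, then rewrite the second ordering as that position sequence:
positions: Eli→1, Gus→2, Cal→3, Fay→4, Xia→5, Zoe→6, Kai→7
second ordering as positions: [1, 6, 3, 2, 4, 7, 5]
Discordant pairs = inversions in this position sequence.
1: 0
6: 3, 2, 4, 5 → 4
3: 2 → 1
2: 0
4: 0
7: 5 → 1
5: 0
Total: 0 + 4 + 1 + 0 + 0 + 1 + 0 = 6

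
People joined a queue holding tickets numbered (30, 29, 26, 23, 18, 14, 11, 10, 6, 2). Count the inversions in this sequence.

Inversions: 45

Sweep left to right; for each value list the smaller values that follow it:
30: 9
29: 8
26: 7
23: 6
18: 5
14: 4
11: 3
10: 2
6: 1
2: 0
Sum: 9 + 8 + 7 + 6 + 5 + 4 + 3 + 2 + 1 + 0 = 45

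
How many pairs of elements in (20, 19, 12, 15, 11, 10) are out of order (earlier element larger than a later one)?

Count, for each position, how many later elements it exceeds:
20 → 19, 12, 15, 11, 10 → 5
19 → 12, 15, 11, 10 → 4
12 → 11, 10 → 2
15 → 11, 10 → 2
11 → 10 → 1
10 → none → 0
Sum: 5 + 4 + 2 + 2 + 1 + 0 = 14

14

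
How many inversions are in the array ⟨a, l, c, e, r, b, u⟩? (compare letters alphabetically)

6

Inversion pairs (indices are 0-based):
(1,2): l > c
(1,3): l > e
(1,5): l > b
(2,5): c > b
(3,5): e > b
(4,5): r > b
That's 6 pairs.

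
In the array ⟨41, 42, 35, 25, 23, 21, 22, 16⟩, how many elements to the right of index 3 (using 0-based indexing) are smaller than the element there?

The element at index 3 is 25.
Elements after it: 23, 21, 22, 16
Those smaller than 25: 23, 21, 22, 16

4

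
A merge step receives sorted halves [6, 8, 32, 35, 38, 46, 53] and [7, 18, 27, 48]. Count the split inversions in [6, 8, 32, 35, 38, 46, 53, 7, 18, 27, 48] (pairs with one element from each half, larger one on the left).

17 split inversions

For each element r of the right run, count left-run elements greater than r:
r = 7: 8, 32, 35, 38, 46, 53 → 6
r = 18: 32, 35, 38, 46, 53 → 5
r = 27: 32, 35, 38, 46, 53 → 5
r = 48: 53 → 1
Cross-inversions: 6 + 5 + 5 + 1 = 17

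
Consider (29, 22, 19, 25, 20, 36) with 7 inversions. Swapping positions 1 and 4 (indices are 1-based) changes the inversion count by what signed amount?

-1

Positions 1 and 4 hold 29 and 25; after swapping, the array is [25, 22, 19, 29, 20, 36].
Element-by-element contributions:
25: 3
22: 2
19: 0
29: 1
20: 0
36: 0
Sum: 3 + 2 + 0 + 1 + 0 + 0 = 6
Change: 6 − 7 = -1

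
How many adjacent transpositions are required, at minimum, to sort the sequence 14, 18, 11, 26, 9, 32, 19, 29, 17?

14

Minimum adjacent swaps = number of inversions (each swap of adjacent out-of-order elements removes one inversion and no swap can remove more).
Count inversions — for each element, later elements that are smaller:
14: 11, 9 → 2
18: 11, 9, 17 → 3
11: 9 → 1
26: 9, 19, 17 → 3
9: none → 0
32: 19, 29, 17 → 3
19: 17 → 1
29: 17 → 1
17: none → 0
Total inversions: 2 + 3 + 1 + 3 + 0 + 3 + 1 + 1 + 0 = 14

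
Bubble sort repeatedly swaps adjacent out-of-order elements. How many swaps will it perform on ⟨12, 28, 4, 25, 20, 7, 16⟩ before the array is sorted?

12

Minimum adjacent swaps = number of inversions (each swap of adjacent out-of-order elements removes one inversion and no swap can remove more).
Count inversions — for each element, later elements that are smaller:
12: 4, 7 → 2
28: 4, 25, 20, 7, 16 → 5
4: none → 0
25: 20, 7, 16 → 3
20: 7, 16 → 2
7: none → 0
16: none → 0
Total inversions: 2 + 5 + 0 + 3 + 2 + 0 + 0 = 12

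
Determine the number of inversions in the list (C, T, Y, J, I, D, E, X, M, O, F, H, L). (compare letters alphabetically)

Inversions: 39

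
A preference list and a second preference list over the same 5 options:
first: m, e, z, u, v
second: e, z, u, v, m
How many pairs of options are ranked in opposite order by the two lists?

4

Assign each item its position (1..5) in the first ordering, then rewrite the second ordering as that position sequence:
positions: m→1, e→2, z→3, u→4, v→5
second ordering as positions: [2, 3, 4, 5, 1]
Discordant pairs = inversions in this position sequence.
2: 1 → 1
3: 1 → 1
4: 1 → 1
5: 1 → 1
1: 0
Total: 1 + 1 + 1 + 1 + 0 = 4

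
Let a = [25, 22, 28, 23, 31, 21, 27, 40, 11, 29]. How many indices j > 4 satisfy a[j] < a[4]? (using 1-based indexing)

The element at index 4 is 23.
Elements after it: 31, 21, 27, 40, 11, 29
Those smaller than 23: 21, 11

2 such elements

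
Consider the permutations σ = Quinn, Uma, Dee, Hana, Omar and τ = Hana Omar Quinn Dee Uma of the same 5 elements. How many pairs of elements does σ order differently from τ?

7

Assign each item its position (1..5) in the first ordering, then rewrite the second ordering as that position sequence:
positions: Quinn→1, Uma→2, Dee→3, Hana→4, Omar→5
second ordering as positions: [4, 5, 1, 3, 2]
Discordant pairs = inversions in this position sequence.
4: 1, 3, 2 → 3
5: 1, 3, 2 → 3
1: 0
3: 2 → 1
2: 0
Total: 3 + 3 + 0 + 1 + 0 = 7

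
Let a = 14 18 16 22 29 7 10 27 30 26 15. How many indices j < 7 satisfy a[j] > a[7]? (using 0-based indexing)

The element at index 7 is 27.
Elements before it: 14, 18, 16, 22, 29, 7, 10
Those larger than 27: 29

1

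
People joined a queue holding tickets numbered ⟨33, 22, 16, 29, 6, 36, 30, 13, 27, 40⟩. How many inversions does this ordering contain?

There are 20 inversions.

Sweep left to right; for each value list the smaller values that follow it:
33 → 22, 16, 29, 6, 30, 13, 27 → 7
22 → 16, 6, 13 → 3
16 → 6, 13 → 2
29 → 6, 13, 27 → 3
6 → none → 0
36 → 30, 13, 27 → 3
30 → 13, 27 → 2
13 → none → 0
27 → none → 0
40 → none → 0
Sum: 7 + 3 + 2 + 3 + 0 + 3 + 2 + 0 + 0 + 0 = 20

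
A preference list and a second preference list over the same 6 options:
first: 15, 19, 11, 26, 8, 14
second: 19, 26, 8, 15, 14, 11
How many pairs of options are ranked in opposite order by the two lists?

6

Assign each item its position (1..6) in the first ordering, then rewrite the second ordering as that position sequence:
positions: 15→1, 19→2, 11→3, 26→4, 8→5, 14→6
second ordering as positions: [2, 4, 5, 1, 6, 3]
Discordant pairs = inversions in this position sequence.
2: 1 → 1
4: 1, 3 → 2
5: 1, 3 → 2
1: 0
6: 3 → 1
3: 0
Total: 1 + 2 + 2 + 0 + 1 + 0 = 6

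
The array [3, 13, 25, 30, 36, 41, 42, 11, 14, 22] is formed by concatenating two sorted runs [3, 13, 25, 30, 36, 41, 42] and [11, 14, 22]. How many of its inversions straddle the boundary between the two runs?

16 cross-inversions

For each element r of the right run, count left-run elements greater than r:
r = 11: 13, 25, 30, 36, 41, 42 → 6
r = 14: 25, 30, 36, 41, 42 → 5
r = 22: 25, 30, 36, 41, 42 → 5
Cross-inversions: 6 + 5 + 5 = 16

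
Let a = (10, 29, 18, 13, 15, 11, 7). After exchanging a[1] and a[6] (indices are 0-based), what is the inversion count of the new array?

6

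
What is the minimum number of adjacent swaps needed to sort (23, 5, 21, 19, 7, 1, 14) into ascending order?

Minimum adjacent swaps = number of inversions (each swap of adjacent out-of-order elements removes one inversion and no swap can remove more).
Count inversions — for each element, later elements that are smaller:
23: 5, 21, 19, 7, 1, 14 → 6
5: 1 → 1
21: 19, 7, 1, 14 → 4
19: 7, 1, 14 → 3
7: 1 → 1
1: none → 0
14: none → 0
Total inversions: 6 + 1 + 4 + 3 + 1 + 0 + 0 = 15

15 adjacent swaps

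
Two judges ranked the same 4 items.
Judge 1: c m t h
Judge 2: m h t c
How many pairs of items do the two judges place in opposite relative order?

Assign each item its position (1..4) in the first ordering, then rewrite the second ordering as that position sequence:
positions: c→1, m→2, t→3, h→4
second ordering as positions: [2, 4, 3, 1]
Discordant pairs = inversions in this position sequence.
2: 1 → 1
4: 3, 1 → 2
3: 1 → 1
1: 0
Total: 1 + 2 + 1 + 0 = 4

4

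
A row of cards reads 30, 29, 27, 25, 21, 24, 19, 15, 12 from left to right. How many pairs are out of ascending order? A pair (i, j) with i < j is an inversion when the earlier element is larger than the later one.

For each element, count later entries that are smaller:
30 → 29, 27, 25, 21, 24, 19, 15, 12 → 8
29 → 27, 25, 21, 24, 19, 15, 12 → 7
27 → 25, 21, 24, 19, 15, 12 → 6
25 → 21, 24, 19, 15, 12 → 5
21 → 19, 15, 12 → 3
24 → 19, 15, 12 → 3
19 → 15, 12 → 2
15 → 12 → 1
12 → none → 0
Sum: 8 + 7 + 6 + 5 + 3 + 3 + 2 + 1 + 0 = 35

35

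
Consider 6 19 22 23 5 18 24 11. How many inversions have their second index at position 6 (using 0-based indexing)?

The element at index 6 is 24.
Elements before it: 6, 19, 22, 23, 5, 18
None of them are larger than 24.

0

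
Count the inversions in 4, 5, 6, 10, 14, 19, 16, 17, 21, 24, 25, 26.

2

Sweep left to right; for each value list the smaller values that follow it:
4: 0
5: 0
6: 0
10: 0
14: 0
19: 2
16: 0
17: 0
21: 0
24: 0
25: 0
26: 0
Sum: 0 + 0 + 0 + 0 + 0 + 2 + 0 + 0 + 0 + 0 + 0 + 0 = 2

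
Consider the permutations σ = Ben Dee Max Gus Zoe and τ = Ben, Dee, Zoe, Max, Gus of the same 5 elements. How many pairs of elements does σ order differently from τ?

2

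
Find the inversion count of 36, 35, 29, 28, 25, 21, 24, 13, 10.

Sweep left to right; for each value list the smaller values that follow it:
36: 8
35: 7
29: 6
28: 5
25: 4
21: 2
24: 2
13: 1
10: 0
Sum: 8 + 7 + 6 + 5 + 4 + 2 + 2 + 1 + 0 = 35

35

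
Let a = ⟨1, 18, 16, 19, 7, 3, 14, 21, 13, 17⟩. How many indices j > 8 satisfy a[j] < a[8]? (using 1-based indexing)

2

The element at index 8 is 21.
Elements after it: 13, 17
Those smaller than 21: 13, 17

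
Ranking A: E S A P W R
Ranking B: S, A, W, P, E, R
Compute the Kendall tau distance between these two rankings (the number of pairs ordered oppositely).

5

Assign each item its position (1..6) in the first ordering, then rewrite the second ordering as that position sequence:
positions: E→1, S→2, A→3, P→4, W→5, R→6
second ordering as positions: [2, 3, 5, 4, 1, 6]
Discordant pairs = inversions in this position sequence.
2: 1 → 1
3: 1 → 1
5: 4, 1 → 2
4: 1 → 1
1: 0
6: 0
Total: 1 + 1 + 2 + 1 + 0 + 0 = 5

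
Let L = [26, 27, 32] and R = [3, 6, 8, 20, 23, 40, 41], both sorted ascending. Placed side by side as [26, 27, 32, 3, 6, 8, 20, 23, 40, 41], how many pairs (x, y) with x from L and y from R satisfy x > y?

Count, for every r in R, how many entries of L exceed r:
r = 3: 26, 27, 32 → 3
r = 6: 26, 27, 32 → 3
r = 8: 26, 27, 32 → 3
r = 20: 26, 27, 32 → 3
r = 23: 26, 27, 32 → 3
r = 40: none → 0
r = 41: none → 0
Cross-inversions: 3 + 3 + 3 + 3 + 3 + 0 + 0 = 15

15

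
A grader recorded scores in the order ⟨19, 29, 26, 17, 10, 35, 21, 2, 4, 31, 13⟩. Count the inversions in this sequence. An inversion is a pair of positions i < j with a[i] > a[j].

Sweep left to right; for each value list the smaller values that follow it:
19 → 17, 10, 2, 4, 13 → 5
29 → 26, 17, 10, 21, 2, 4, 13 → 7
26 → 17, 10, 21, 2, 4, 13 → 6
17 → 10, 2, 4, 13 → 4
10 → 2, 4 → 2
35 → 21, 2, 4, 31, 13 → 5
21 → 2, 4, 13 → 3
2 → none → 0
4 → none → 0
31 → 13 → 1
13 → none → 0
Sum: 5 + 7 + 6 + 4 + 2 + 5 + 3 + 0 + 0 + 1 + 0 = 33

33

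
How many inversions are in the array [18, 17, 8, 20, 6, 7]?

Out-of-order index pairs (0-indexed):
(0,1): 18 > 17
(0,2): 18 > 8
(0,4): 18 > 6
(0,5): 18 > 7
(1,2): 17 > 8
(1,4): 17 > 6
(1,5): 17 > 7
(2,4): 8 > 6
(2,5): 8 > 7
(3,4): 20 > 6
(3,5): 20 > 7
That's 11 pairs.

11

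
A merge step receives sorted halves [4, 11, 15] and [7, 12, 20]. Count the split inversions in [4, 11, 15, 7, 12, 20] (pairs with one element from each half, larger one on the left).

3

Take each right-half value and tally the left-half values above it:
r = 7: 11, 15 → 2
r = 12: 15 → 1
r = 20: none → 0
Cross-inversions: 2 + 1 + 0 = 3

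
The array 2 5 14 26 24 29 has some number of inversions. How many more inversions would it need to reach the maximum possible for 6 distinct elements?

Maximum inversions for 6 distinct elements is C(6, 2) = 6·5/2 = 15.
Current inversions — for each element, count later smaller elements:
2: 0
5: 0
14: 0
26: 1
24: 0
29: 0
Current total: 0 + 0 + 0 + 1 + 0 + 0 = 1
Shortfall: 15 − 1 = 14

14 inversions short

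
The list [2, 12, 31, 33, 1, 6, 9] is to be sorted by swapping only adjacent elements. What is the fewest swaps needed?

Each adjacent swap fixes exactly one inversion, so the minimum swap count equals the number of inversions.
Count inversions — for each element, later elements that are smaller:
2: 1 → 1
12: 1, 6, 9 → 3
31: 1, 6, 9 → 3
33: 1, 6, 9 → 3
1: none → 0
6: none → 0
9: none → 0
Total inversions: 1 + 3 + 3 + 3 + 0 + 0 + 0 = 10

There are 10 swaps.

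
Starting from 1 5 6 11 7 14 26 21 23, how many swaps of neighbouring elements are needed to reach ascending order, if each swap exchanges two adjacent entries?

Minimum adjacent swaps = number of inversions (each swap of adjacent out-of-order elements removes one inversion and no swap can remove more).
Count inversions — for each element, later elements that are smaller:
1: none → 0
5: none → 0
6: none → 0
11: 7 → 1
7: none → 0
14: none → 0
26: 21, 23 → 2
21: none → 0
23: none → 0
Total inversions: 0 + 0 + 0 + 1 + 0 + 0 + 2 + 0 + 0 = 3

3 swaps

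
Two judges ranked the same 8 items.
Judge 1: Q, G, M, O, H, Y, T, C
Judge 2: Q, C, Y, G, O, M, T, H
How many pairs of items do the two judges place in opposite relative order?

There are 12 discordant pairs.

Assign each item its position (1..8) in the first ordering, then rewrite the second ordering as that position sequence:
positions: Q→1, G→2, M→3, O→4, H→5, Y→6, T→7, C→8
second ordering as positions: [1, 8, 6, 2, 4, 3, 7, 5]
Discordant pairs = inversions in this position sequence.
1: 0
8: 6, 2, 4, 3, 7, 5 → 6
6: 2, 4, 3, 5 → 4
2: 0
4: 3 → 1
3: 0
7: 5 → 1
5: 0
Total: 0 + 6 + 4 + 0 + 1 + 0 + 1 + 0 = 12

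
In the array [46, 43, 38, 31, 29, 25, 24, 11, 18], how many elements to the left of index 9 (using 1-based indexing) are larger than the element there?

The element at index 9 is 18.
Elements before it: 46, 43, 38, 31, 29, 25, 24, 11
Those larger than 18: 46, 43, 38, 31, 29, 25, 24

7 such elements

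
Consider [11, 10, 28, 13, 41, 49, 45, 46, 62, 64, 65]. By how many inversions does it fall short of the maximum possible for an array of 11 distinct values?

51

Maximum inversions for 11 distinct elements is C(11, 2) = 11·10/2 = 55.
Current inversions — for each element, count later smaller elements:
11: 1
10: 0
28: 1
13: 0
41: 0
49: 2
45: 0
46: 0
62: 0
64: 0
65: 0
Current total: 1 + 0 + 1 + 0 + 0 + 2 + 0 + 0 + 0 + 0 + 0 = 4
Shortfall: 55 − 4 = 51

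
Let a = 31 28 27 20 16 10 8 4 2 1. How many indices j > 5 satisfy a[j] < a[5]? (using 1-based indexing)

5

The element at index 5 is 16.
Elements after it: 10, 8, 4, 2, 1
Those smaller than 16: 10, 8, 4, 2, 1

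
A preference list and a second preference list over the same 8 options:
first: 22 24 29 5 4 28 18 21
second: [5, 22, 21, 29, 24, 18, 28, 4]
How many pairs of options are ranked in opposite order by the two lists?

12

Assign each item its position (1..8) in the first ordering, then rewrite the second ordering as that position sequence:
positions: 22→1, 24→2, 29→3, 5→4, 4→5, 28→6, 18→7, 21→8
second ordering as positions: [4, 1, 8, 3, 2, 7, 6, 5]
Discordant pairs = inversions in this position sequence.
4: 1, 3, 2 → 3
1: 0
8: 3, 2, 7, 6, 5 → 5
3: 2 → 1
2: 0
7: 6, 5 → 2
6: 5 → 1
5: 0
Total: 3 + 0 + 5 + 1 + 0 + 2 + 1 + 0 = 12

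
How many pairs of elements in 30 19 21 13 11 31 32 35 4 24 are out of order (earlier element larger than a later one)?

21

Count, for each position, how many later elements it exceeds:
30 → 19, 21, 13, 11, 4, 24 → 6
19 → 13, 11, 4 → 3
21 → 13, 11, 4 → 3
13 → 11, 4 → 2
11 → 4 → 1
31 → 4, 24 → 2
32 → 4, 24 → 2
35 → 4, 24 → 2
4 → none → 0
24 → none → 0
Sum: 6 + 3 + 3 + 2 + 1 + 2 + 2 + 2 + 0 + 0 = 21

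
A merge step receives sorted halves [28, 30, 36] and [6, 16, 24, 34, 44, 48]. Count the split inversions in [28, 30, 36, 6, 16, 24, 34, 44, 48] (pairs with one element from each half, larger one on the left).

10

Count, for every r in R, how many entries of L exceed r:
r = 6: 28, 30, 36 → 3
r = 16: 28, 30, 36 → 3
r = 24: 28, 30, 36 → 3
r = 34: 36 → 1
r = 44: none → 0
r = 48: none → 0
Cross-inversions: 3 + 3 + 3 + 1 + 0 + 0 = 10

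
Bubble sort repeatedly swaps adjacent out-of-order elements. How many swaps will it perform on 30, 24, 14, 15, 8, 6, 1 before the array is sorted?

Each adjacent swap fixes exactly one inversion, so the minimum swap count equals the number of inversions.
Count inversions — for each element, later elements that are smaller:
30: 24, 14, 15, 8, 6, 1 → 6
24: 14, 15, 8, 6, 1 → 5
14: 8, 6, 1 → 3
15: 8, 6, 1 → 3
8: 6, 1 → 2
6: 1 → 1
1: none → 0
Total inversions: 6 + 5 + 3 + 3 + 2 + 1 + 0 = 20

20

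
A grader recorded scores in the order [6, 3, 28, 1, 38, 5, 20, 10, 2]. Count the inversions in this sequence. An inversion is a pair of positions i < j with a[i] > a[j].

19 out-of-order pairs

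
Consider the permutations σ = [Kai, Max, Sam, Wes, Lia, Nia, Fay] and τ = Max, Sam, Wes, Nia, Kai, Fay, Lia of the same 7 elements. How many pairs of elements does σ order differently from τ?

6

Assign each item its position (1..7) in the first ordering, then rewrite the second ordering as that position sequence:
positions: Kai→1, Max→2, Sam→3, Wes→4, Lia→5, Nia→6, Fay→7
second ordering as positions: [2, 3, 4, 6, 1, 7, 5]
Discordant pairs = inversions in this position sequence.
2: 1 → 1
3: 1 → 1
4: 1 → 1
6: 1, 5 → 2
1: 0
7: 5 → 1
5: 0
Total: 1 + 1 + 1 + 2 + 0 + 1 + 0 = 6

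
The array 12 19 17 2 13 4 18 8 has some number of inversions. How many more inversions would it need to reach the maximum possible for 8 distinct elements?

12

Maximum inversions for 8 distinct elements is C(8, 2) = 8·7/2 = 28.
Current inversions — for each element, count later smaller elements:
12: 3
19: 6
17: 4
2: 0
13: 2
4: 0
18: 1
8: 0
Current total: 3 + 6 + 4 + 0 + 2 + 0 + 1 + 0 = 16
Shortfall: 28 − 16 = 12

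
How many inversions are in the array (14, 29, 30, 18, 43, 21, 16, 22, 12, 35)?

For each element, count later entries that are smaller:
14: 1
29: 5
30: 5
18: 2
43: 5
21: 2
16: 1
22: 1
12: 0
35: 0
Sum: 1 + 5 + 5 + 2 + 5 + 2 + 1 + 1 + 0 + 0 = 22

22 out-of-order pairs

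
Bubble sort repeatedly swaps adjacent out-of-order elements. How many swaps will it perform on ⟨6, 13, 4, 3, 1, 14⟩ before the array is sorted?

9

Each adjacent swap fixes exactly one inversion, so the minimum swap count equals the number of inversions.
Count inversions — for each element, later elements that are smaller:
6: 4, 3, 1 → 3
13: 4, 3, 1 → 3
4: 3, 1 → 2
3: 1 → 1
1: none → 0
14: none → 0
Total inversions: 3 + 3 + 2 + 1 + 0 + 0 = 9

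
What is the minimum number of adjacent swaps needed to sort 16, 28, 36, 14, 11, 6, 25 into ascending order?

14 adjacent swaps

Minimum adjacent swaps = number of inversions (each swap of adjacent out-of-order elements removes one inversion and no swap can remove more).
Count inversions — for each element, later elements that are smaller:
16: 14, 11, 6 → 3
28: 14, 11, 6, 25 → 4
36: 14, 11, 6, 25 → 4
14: 11, 6 → 2
11: 6 → 1
6: none → 0
25: none → 0
Total inversions: 3 + 4 + 4 + 2 + 1 + 0 + 0 = 14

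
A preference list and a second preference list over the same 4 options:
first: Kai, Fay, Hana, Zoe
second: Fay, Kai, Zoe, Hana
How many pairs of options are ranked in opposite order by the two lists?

Assign each item its position (1..4) in the first ordering, then rewrite the second ordering as that position sequence:
positions: Kai→1, Fay→2, Hana→3, Zoe→4
second ordering as positions: [2, 1, 4, 3]
Discordant pairs = inversions in this position sequence.
2: 1 → 1
1: 0
4: 3 → 1
3: 0
Total: 1 + 0 + 1 + 0 = 2

Pairs: 2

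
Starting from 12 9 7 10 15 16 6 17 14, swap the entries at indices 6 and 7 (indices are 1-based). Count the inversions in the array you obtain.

Positions 6 and 7 hold 16 and 6; after swapping, the array is [12, 9, 7, 10, 15, 6, 16, 17, 14].
Count, for each position, how many later elements it exceeds:
12 → 9, 7, 10, 6 → 4
9 → 7, 6 → 2
7 → 6 → 1
10 → 6 → 1
15 → 6, 14 → 2
6 → none → 0
16 → 14 → 1
17 → 14 → 1
14 → none → 0
Sum: 4 + 2 + 1 + 1 + 2 + 0 + 1 + 1 + 0 = 12

Inversions: 12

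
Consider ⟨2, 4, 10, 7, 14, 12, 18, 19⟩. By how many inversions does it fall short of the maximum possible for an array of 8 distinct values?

26

Maximum inversions for 8 distinct elements is C(8, 2) = 8·7/2 = 28.
Current inversions — for each element, count later smaller elements:
2: 0
4: 0
10: 1
7: 0
14: 1
12: 0
18: 0
19: 0
Current total: 0 + 0 + 1 + 0 + 1 + 0 + 0 + 0 = 2
Shortfall: 28 − 2 = 26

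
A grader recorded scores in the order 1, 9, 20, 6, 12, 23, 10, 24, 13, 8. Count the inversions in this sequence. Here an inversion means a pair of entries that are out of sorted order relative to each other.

16

Count, for each position, how many later elements it exceeds:
1: 0
9: 2
20: 5
6: 0
12: 2
23: 3
10: 1
24: 2
13: 1
8: 0
Sum: 0 + 2 + 5 + 0 + 2 + 3 + 1 + 2 + 1 + 0 = 16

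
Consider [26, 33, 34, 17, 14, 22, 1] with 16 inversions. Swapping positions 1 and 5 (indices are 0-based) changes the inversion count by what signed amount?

-1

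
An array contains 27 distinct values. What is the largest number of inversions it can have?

351

A reversed (strictly descending) arrangement makes every pair an inversion, giving C(27, 2) inversions.
C(27, 2) = 27·26/2 = 351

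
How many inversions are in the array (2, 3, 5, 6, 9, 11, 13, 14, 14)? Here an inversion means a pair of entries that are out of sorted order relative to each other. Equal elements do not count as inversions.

0

Sweep left to right; for each value list the smaller values that follow it:
2: 0
3: 0
5: 0
6: 0
9: 0
11: 0
13: 0
14: 0
14: 0
Sum: 0 + 0 + 0 + 0 + 0 + 0 + 0 + 0 + 0 = 0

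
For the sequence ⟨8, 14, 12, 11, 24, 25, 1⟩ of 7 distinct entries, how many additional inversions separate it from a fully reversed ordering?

Maximum inversions for 7 distinct elements is C(7, 2) = 7·6/2 = 21.
Current inversions — for each element, count later smaller elements:
8: 1
14: 3
12: 2
11: 1
24: 1
25: 1
1: 0
Current total: 1 + 3 + 2 + 1 + 1 + 1 + 0 = 9
Shortfall: 21 − 9 = 12

12 inversions short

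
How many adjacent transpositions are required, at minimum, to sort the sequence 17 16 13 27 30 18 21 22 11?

The minimum number of adjacent swaps to sort an array equals its inversion count, since every such swap removes exactly one inversion.
Count inversions — for each element, later elements that are smaller:
17: 16, 13, 11 → 3
16: 13, 11 → 2
13: 11 → 1
27: 18, 21, 22, 11 → 4
30: 18, 21, 22, 11 → 4
18: 11 → 1
21: 11 → 1
22: 11 → 1
11: none → 0
Total inversions: 3 + 2 + 1 + 4 + 4 + 1 + 1 + 1 + 0 = 17

17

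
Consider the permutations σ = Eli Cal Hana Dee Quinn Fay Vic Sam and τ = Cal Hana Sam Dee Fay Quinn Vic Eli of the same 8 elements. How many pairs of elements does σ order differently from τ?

Assign each item its position (1..8) in the first ordering, then rewrite the second ordering as that position sequence:
positions: Eli→1, Cal→2, Hana→3, Dee→4, Quinn→5, Fay→6, Vic→7, Sam→8
second ordering as positions: [2, 3, 8, 4, 6, 5, 7, 1]
Discordant pairs = inversions in this position sequence.
2: 1 → 1
3: 1 → 1
8: 4, 6, 5, 7, 1 → 5
4: 1 → 1
6: 5, 1 → 2
5: 1 → 1
7: 1 → 1
1: 0
Total: 1 + 1 + 5 + 1 + 2 + 1 + 1 + 0 = 12

12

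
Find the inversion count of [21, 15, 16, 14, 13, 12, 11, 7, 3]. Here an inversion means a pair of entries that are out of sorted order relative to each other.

35 inversions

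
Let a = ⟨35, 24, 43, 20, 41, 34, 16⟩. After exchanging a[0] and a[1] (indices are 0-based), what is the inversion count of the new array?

13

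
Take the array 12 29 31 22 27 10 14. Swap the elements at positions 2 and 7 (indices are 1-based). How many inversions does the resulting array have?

Positions 2 and 7 hold 29 and 14; after swapping, the array is [12, 14, 31, 22, 27, 10, 29].
Element-by-element contributions:
12 → 10 → 1
14 → 10 → 1
31 → 22, 27, 10, 29 → 4
22 → 10 → 1
27 → 10 → 1
10 → none → 0
29 → none → 0
Sum: 1 + 1 + 4 + 1 + 1 + 0 + 0 = 8

8 inversions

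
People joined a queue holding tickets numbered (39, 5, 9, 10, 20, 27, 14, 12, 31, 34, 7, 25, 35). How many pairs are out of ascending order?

Out-of-order pairs: 28

Count, for each position, how many later elements it exceeds:
39 → 5, 9, 10, 20, 27, 14, 12, 31, 34, 7, 25, 35 → 12
5 → none → 0
9 → 7 → 1
10 → 7 → 1
20 → 14, 12, 7 → 3
27 → 14, 12, 7, 25 → 4
14 → 12, 7 → 2
12 → 7 → 1
31 → 7, 25 → 2
34 → 7, 25 → 2
7 → none → 0
25 → none → 0
35 → none → 0
Sum: 12 + 0 + 1 + 1 + 3 + 4 + 2 + 1 + 2 + 2 + 0 + 0 + 0 = 28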